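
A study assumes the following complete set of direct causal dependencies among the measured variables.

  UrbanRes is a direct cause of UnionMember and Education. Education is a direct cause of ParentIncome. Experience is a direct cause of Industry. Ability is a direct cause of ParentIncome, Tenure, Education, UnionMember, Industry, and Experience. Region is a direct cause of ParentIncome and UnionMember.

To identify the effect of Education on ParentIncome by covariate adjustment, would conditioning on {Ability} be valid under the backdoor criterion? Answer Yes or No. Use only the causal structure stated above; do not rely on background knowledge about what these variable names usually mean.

Yes

Backdoor paths from Education to ParentIncome (paths whose first edge points into Education):
  P1: Education <- Ability -> UnionMember <- Region -> ParentIncome
  P2: Education <- Ability -> ParentIncome
  P3: Education <- UrbanRes -> UnionMember <- Ability -> ParentIncome
  P4: Education <- UrbanRes -> UnionMember <- Region -> ParentIncome
Condition 1 (no descendant of Education in the set): holds — descendants of Education are {ParentIncome}; none are in {Ability}.
Condition 2 (every backdoor path blocked by {Ability}):
  P1: blocked at fork node Ability ∈ conditioning set.
  P2: blocked at fork node Ability ∈ conditioning set.
  P3: blocked at collider UnionMember (neither it nor any descendant is in the conditioning set).
  P4: blocked at collider UnionMember (neither it nor any descendant is in the conditioning set).
{Ability} satisfies the backdoor criterion.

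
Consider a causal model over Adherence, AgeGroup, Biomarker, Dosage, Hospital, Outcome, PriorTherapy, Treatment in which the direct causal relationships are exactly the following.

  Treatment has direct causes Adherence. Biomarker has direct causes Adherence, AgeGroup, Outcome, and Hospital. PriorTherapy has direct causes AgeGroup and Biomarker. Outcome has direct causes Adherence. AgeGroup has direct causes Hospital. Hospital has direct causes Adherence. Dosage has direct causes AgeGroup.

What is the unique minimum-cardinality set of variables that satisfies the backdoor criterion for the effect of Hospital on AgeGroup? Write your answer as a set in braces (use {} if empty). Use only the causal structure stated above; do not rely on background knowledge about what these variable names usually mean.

Variables eligible for adjustment (non-descendants of Hospital, excluding Hospital and AgeGroup): {Adherence, Outcome, Treatment}.
Backdoor paths from Hospital to AgeGroup:
  P1: Hospital <- Adherence -> Outcome -> Biomarker <- AgeGroup
  P2: Hospital <- Adherence -> Outcome -> Biomarker -> PriorTherapy <- AgeGroup
  P3: Hospital <- Adherence -> Biomarker <- AgeGroup
  P4: Hospital <- Adherence -> Biomarker -> PriorTherapy <- AgeGroup
Each backdoor path contains an unconditioned collider, so every path is already blocked with the empty conditioning set:
  P1: blocked at collider Biomarker (neither it nor any descendant is in the conditioning set).
  P2: blocked at collider PriorTherapy (neither it nor any descendant is in the conditioning set).
  P3: blocked at collider Biomarker (neither it nor any descendant is in the conditioning set).
  P4: blocked at collider PriorTherapy (neither it nor any descendant is in the conditioning set).
The empty set is therefore the unique smallest valid set.

{}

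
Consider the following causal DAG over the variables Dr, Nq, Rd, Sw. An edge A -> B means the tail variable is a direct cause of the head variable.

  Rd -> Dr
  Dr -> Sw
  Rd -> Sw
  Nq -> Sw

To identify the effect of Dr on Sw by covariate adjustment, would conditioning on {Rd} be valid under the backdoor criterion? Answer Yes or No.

Backdoor paths from Dr to Sw (paths whose first edge points into Dr):
  P1: Dr <- Rd -> Sw
Condition 1 (no descendant of Dr in the set): holds — descendants of Dr are {Sw}; none are in {Rd}.
Condition 2 (every backdoor path blocked by {Rd}):
  P1: blocked at fork node Rd ∈ conditioning set.
{Rd} satisfies the backdoor criterion.

Yes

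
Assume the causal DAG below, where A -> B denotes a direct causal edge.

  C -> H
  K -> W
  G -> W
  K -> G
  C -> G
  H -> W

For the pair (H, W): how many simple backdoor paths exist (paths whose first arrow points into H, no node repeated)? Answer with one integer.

A backdoor path from H to W is any simple undirected path whose first edge points into H (i.e. leaves H via a parent).
Parents of H: {C}.
Enumerating:
  P1: H <- C -> G <- K -> W
  P2: H <- C -> G -> W
That exhausts the simple backdoor paths. Count: 2.

2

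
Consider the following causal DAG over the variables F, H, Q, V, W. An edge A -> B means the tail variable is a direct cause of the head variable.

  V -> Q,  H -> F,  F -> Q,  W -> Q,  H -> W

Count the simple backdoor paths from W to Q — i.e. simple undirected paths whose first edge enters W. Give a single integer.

1

A backdoor path from W to Q is any simple undirected path whose first edge points into W (i.e. leaves W via a parent).
Parents of W: {H}.
Enumerating:
  P1: W <- H -> F -> Q
That exhausts the simple backdoor paths. Count: 1.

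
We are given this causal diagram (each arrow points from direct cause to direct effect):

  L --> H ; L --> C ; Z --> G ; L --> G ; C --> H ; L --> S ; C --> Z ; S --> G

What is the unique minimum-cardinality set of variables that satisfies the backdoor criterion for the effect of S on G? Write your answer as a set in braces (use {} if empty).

Variables eligible for adjustment (non-descendants of S, excluding S and G): {C, H, L, Z}.
Backdoor paths from S to G:
  P1: S <- L -> C -> Z -> G
  P2: S <- L -> H <- C -> Z -> G
  P3: S <- L -> G
The empty set is not sufficient: P1 (S <- L -> C -> Z -> G) has no collider blocking it and no conditioned non-collider, so it is open.
Try {L}:
  P1: blocked at fork node L ∈ conditioning set.
  P2: blocked at fork node L ∈ conditioning set.
  P3: blocked at fork node L ∈ conditioning set.
{L} contains no descendant of S and blocks every backdoor path.
No other singleton works — e.g. {C} leaves P3 open — so {L} is the unique smallest valid adjustment set.

{L}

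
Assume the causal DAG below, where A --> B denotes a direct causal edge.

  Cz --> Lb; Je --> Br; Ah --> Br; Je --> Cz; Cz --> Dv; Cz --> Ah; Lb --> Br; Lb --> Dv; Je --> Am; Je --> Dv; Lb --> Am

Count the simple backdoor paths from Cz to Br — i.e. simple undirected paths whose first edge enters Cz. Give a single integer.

3

A backdoor path from Cz to Br is any simple undirected path whose first edge points into Cz (i.e. leaves Cz via a parent).
Parents of Cz: {Je}.
Enumerating:
  P1: Cz <- Je -> Br
  P2: Cz <- Je -> Am <- Lb -> Br
  P3: Cz <- Je -> Dv <- Lb -> Br
That exhausts the simple backdoor paths. Count: 3.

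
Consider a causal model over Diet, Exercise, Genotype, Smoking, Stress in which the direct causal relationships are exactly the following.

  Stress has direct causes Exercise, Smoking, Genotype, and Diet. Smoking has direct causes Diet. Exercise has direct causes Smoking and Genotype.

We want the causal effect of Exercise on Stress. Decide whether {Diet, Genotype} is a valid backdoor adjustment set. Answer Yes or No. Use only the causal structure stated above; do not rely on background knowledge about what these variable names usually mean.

No

Backdoor paths from Exercise to Stress (paths whose first edge points into Exercise):
  P1: Exercise <- Genotype -> Stress
  P2: Exercise <- Smoking <- Diet -> Stress
  P3: Exercise <- Smoking -> Stress
Condition 1 (no descendant of Exercise in the set): holds — descendants of Exercise are {Stress}; none are in {Diet, Genotype}.
Condition 2 (every backdoor path blocked by {Diet, Genotype}):
  P1: blocked at fork node Genotype ∈ conditioning set.
  P2: blocked at fork node Diet ∈ conditioning set.
  P3: open — no interior node is in the conditioning set.
{Diet, Genotype} does not satisfy the backdoor criterion.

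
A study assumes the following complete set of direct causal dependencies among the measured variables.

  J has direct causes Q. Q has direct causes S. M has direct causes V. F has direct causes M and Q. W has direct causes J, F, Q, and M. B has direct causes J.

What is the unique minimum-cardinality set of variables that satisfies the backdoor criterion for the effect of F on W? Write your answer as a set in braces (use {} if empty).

{M, Q}

Variables eligible for adjustment (non-descendants of F, excluding F and W): {B, J, M, Q, S, V}.
Backdoor paths from F to W:
  P1: F <- Q -> J -> W
  P2: F <- Q -> W
  P3: F <- M -> W
The empty set is not sufficient: P1 (F <- Q -> J -> W) has no collider blocking it and no conditioned non-collider, so it is open.
Try {M, Q}:
  P1: blocked at fork node Q ∈ conditioning set.
  P2: blocked at fork node Q ∈ conditioning set.
  P3: blocked at fork node M ∈ conditioning set.
{M, Q} contains no descendant of F and blocks every backdoor path.
Every element of {M, Q} is needed (dropping M leaves P3 open; dropping Q leaves P1 open), so no proper subset is valid.
Among all size-2 subsets of the eligible variables, only {M, Q} blocks every backdoor path, so it is the unique smallest valid adjustment set.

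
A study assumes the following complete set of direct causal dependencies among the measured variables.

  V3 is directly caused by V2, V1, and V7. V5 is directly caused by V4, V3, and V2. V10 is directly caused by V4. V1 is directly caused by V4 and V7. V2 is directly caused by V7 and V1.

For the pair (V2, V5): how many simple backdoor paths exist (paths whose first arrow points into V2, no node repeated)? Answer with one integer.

A backdoor path from V2 to V5 is any simple undirected path whose first edge points into V2 (i.e. leaves V2 via a parent).
Parents of V2: {V1, V7}.
Enumerating:
  P1: V2 <- V7 -> V1 <- V4 -> V5
  P2: V2 <- V7 -> V1 -> V3 -> V5
  P3: V2 <- V7 -> V3 <- V1 <- V4 -> V5
  P4: V2 <- V7 -> V3 -> V5
  P5: V2 <- V1 <- V4 -> V5
  P6: V2 <- V1 <- V7 -> V3 -> V5
  P7: V2 <- V1 -> V3 -> V5
That exhausts the simple backdoor paths. Count: 7.

7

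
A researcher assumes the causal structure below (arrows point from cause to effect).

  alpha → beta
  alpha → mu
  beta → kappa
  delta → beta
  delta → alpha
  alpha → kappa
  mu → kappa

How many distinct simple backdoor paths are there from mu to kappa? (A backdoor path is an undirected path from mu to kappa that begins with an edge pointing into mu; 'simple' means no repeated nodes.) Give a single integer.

3

A backdoor path from mu to kappa is any simple undirected path whose first edge points into mu (i.e. leaves mu via a parent).
Parents of mu: {alpha}.
Enumerating:
  P1: mu <- alpha <- delta -> beta -> kappa
  P2: mu <- alpha -> beta -> kappa
  P3: mu <- alpha -> kappa
That exhausts the simple backdoor paths. Count: 3.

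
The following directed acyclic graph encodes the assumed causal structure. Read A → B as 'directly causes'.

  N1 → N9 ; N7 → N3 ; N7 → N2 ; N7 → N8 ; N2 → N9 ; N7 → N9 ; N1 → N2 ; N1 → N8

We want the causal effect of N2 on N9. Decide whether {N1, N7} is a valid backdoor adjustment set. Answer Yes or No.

Backdoor paths from N2 to N9 (paths whose first edge points into N2):
  P1: N2 <- N7 -> N8 <- N1 -> N9
  P2: N2 <- N7 -> N9
  P3: N2 <- N1 -> N8 <- N7 -> N9
  P4: N2 <- N1 -> N9
Condition 1 (no descendant of N2 in the set): holds — descendants of N2 are {N9}; none are in {N1, N7}.
Condition 2 (every backdoor path blocked by {N1, N7}):
  P1: blocked at fork node N7 ∈ conditioning set.
  P2: blocked at fork node N7 ∈ conditioning set.
  P3: blocked at fork node N1 ∈ conditioning set.
  P4: blocked at fork node N1 ∈ conditioning set.
{N1, N7} satisfies the backdoor criterion.

Yes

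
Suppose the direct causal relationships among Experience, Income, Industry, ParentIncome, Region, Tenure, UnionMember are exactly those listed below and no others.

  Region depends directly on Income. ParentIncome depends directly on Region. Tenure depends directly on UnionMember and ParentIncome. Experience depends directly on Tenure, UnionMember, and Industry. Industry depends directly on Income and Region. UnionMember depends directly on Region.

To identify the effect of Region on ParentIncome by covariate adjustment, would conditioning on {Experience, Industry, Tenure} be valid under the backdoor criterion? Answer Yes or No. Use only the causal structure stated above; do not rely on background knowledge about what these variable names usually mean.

No

Backdoor paths from Region to ParentIncome (paths whose first edge points into Region):
  P1: Region <- Income -> Industry -> Experience <- UnionMember -> Tenure <- ParentIncome
  P2: Region <- Income -> Industry -> Experience <- Tenure <- ParentIncome
Condition 1 (no descendant of Region in the set): FAILS — Experience, Industry, and Tenure are descendants of Region.
Condition 2 (every backdoor path blocked by {Experience, Industry, Tenure}):
  P1: blocked at chain node Industry ∈ conditioning set.
  P2: blocked at chain node Industry ∈ conditioning set.
{Experience, Industry, Tenure} does not satisfy the backdoor criterion.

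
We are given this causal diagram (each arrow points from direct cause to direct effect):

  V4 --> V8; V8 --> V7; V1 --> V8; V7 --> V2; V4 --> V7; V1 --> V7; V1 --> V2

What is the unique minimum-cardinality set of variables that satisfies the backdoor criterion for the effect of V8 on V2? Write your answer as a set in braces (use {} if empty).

{V1, V4}

Variables eligible for adjustment (non-descendants of V8, excluding V8 and V2): {V1, V4}.
Backdoor paths from V8 to V2:
  P1: V8 <- V1 -> V7 -> V2
  P2: V8 <- V1 -> V2
  P3: V8 <- V4 -> V7 <- V1 -> V2
  P4: V8 <- V4 -> V7 -> V2
The empty set is not sufficient: P1 (V8 <- V1 -> V7 -> V2) has no collider blocking it and no conditioned non-collider, so it is open.
Try {V1, V4}:
  P1: blocked at fork node V1 ∈ conditioning set.
  P2: blocked at fork node V1 ∈ conditioning set.
  P3: blocked at fork node V4 ∈ conditioning set.
  P4: blocked at fork node V4 ∈ conditioning set.
{V1, V4} contains no descendant of V8 and blocks every backdoor path.
Every element of {V1, V4} is needed (dropping V1 leaves P1 open; dropping V4 leaves P4 open), so no proper subset is valid.
Among all size-2 subsets of the eligible variables, only {V1, V4} blocks every backdoor path, so it is the unique smallest valid adjustment set.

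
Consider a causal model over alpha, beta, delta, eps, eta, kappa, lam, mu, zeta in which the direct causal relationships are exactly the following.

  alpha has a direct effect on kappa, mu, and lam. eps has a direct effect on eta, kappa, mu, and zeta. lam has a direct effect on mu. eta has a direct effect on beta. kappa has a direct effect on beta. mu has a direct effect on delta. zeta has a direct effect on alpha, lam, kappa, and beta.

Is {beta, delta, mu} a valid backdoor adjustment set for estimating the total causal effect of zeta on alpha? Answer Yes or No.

Backdoor paths from zeta to alpha (paths whose first edge points into zeta):
  P1: zeta <- eps -> eta -> beta <- kappa <- alpha
  P2: zeta <- eps -> kappa <- alpha
  P3: zeta <- eps -> mu <- alpha
  P4: zeta <- eps -> mu <- lam <- alpha
Condition 1 (no descendant of zeta in the set): FAILS — beta, delta, and mu are descendants of zeta.
Condition 2 (every backdoor path blocked by {beta, delta, mu}):
  P1: open — collider(s) beta are conditioned on (or have a conditioned descendant) and no non-collider on the path is in the set.
  P2: open — collider(s) kappa are conditioned on (or have a conditioned descendant) and no non-collider on the path is in the set.
  P3: open — collider(s) mu are conditioned on (or have a conditioned descendant) and no non-collider on the path is in the set.
  P4: open — collider(s) mu are conditioned on (or have a conditioned descendant) and no non-collider on the path is in the set.
{beta, delta, mu} does not satisfy the backdoor criterion.

No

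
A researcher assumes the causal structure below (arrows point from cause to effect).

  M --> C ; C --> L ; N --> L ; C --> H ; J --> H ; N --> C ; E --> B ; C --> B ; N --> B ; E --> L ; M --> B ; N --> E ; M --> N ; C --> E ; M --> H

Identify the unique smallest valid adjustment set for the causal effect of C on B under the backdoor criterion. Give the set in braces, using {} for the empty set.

Variables eligible for adjustment (non-descendants of C, excluding C and B): {J, M, N}.
Backdoor paths from C to B:
  P1: C <- M -> N -> E -> B
  P2: C <- M -> N -> B
  P3: C <- M -> N -> L <- E -> B
  P4: C <- M -> B
  P5: C <- N <- M -> B
  P6: C <- N -> E -> B
  P7: C <- N -> B
  P8: C <- N -> L <- E -> B
The empty set is not sufficient: P1 (C <- M -> N -> E -> B) has no collider blocking it and no conditioned non-collider, so it is open.
Try {M, N}:
  P1: blocked at fork node M ∈ conditioning set.
  P2: blocked at fork node M ∈ conditioning set.
  P3: blocked at fork node M ∈ conditioning set.
  P4: blocked at fork node M ∈ conditioning set.
  P5: blocked at chain node N ∈ conditioning set.
  P6: blocked at fork node N ∈ conditioning set.
  P7: blocked at fork node N ∈ conditioning set.
  P8: blocked at fork node N ∈ conditioning set.
{M, N} contains no descendant of C and blocks every backdoor path.
Every element of {M, N} is needed (dropping M leaves P4 open; dropping N leaves P6 open), so no proper subset is valid.
Among all size-2 subsets of the eligible variables, only {M, N} blocks every backdoor path, so it is the unique smallest valid adjustment set.

{M, N}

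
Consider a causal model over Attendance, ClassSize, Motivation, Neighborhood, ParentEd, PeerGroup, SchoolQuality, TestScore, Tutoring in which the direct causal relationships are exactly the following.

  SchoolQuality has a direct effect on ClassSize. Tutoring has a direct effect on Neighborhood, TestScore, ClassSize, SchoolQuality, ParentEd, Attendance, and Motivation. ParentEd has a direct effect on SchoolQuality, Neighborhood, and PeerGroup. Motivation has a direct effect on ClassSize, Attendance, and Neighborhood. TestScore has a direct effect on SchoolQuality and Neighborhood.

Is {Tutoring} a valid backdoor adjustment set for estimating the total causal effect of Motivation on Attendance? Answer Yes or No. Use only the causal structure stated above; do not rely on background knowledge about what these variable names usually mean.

Backdoor paths from Motivation to Attendance (paths whose first edge points into Motivation):
  P1: Motivation <- Tutoring -> Attendance
Condition 1 (no descendant of Motivation in the set): holds — descendants of Motivation are {Attendance, ClassSize, Neighborhood}; none are in {Tutoring}.
Condition 2 (every backdoor path blocked by {Tutoring}):
  P1: blocked at fork node Tutoring ∈ conditioning set.
{Tutoring} satisfies the backdoor criterion.

Yes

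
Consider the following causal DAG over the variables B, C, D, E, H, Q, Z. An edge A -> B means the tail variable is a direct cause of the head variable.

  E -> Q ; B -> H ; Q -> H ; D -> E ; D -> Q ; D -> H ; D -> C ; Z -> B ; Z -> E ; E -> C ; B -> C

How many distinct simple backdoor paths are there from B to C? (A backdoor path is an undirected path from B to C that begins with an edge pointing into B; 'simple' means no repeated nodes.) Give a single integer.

A backdoor path from B to C is any simple undirected path whose first edge points into B (i.e. leaves B via a parent).
Parents of B: {Z}.
Enumerating:
  P1: B <- Z -> E <- D -> C
  P2: B <- Z -> E -> Q <- D -> C
  P3: B <- Z -> E -> Q -> H <- D -> C
  P4: B <- Z -> E -> C
That exhausts the simple backdoor paths. Count: 4.

4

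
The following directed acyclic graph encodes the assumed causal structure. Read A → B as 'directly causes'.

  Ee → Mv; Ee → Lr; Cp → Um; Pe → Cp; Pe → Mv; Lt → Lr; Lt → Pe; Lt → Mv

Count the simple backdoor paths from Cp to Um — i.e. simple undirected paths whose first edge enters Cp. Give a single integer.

0

A backdoor path from Cp to Um is any simple undirected path whose first edge points into Cp (i.e. leaves Cp via a parent).
Parents of Cp: {Pe}.
No simple path from any parent of Cp reaches Um without revisiting Cp, so there are no backdoor paths.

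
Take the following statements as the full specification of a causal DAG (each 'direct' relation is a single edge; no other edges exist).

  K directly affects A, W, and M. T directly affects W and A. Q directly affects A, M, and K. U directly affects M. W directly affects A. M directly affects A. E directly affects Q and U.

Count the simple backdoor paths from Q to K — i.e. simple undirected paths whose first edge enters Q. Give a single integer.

4

A backdoor path from Q to K is any simple undirected path whose first edge points into Q (i.e. leaves Q via a parent).
Parents of Q: {E}.
Enumerating:
  P1: Q <- E -> U -> M <- K
  P2: Q <- E -> U -> M -> A <- T -> W <- K
  P3: Q <- E -> U -> M -> A <- K
  P4: Q <- E -> U -> M -> A <- W <- K
That exhausts the simple backdoor paths. Count: 4.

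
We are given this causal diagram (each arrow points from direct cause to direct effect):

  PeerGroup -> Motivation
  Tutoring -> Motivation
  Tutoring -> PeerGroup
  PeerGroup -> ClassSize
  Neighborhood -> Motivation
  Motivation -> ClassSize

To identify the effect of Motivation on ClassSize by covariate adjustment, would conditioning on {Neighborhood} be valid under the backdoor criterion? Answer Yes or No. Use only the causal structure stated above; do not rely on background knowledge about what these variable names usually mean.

Backdoor paths from Motivation to ClassSize (paths whose first edge points into Motivation):
  P1: Motivation <- Tutoring -> PeerGroup -> ClassSize
  P2: Motivation <- PeerGroup -> ClassSize
Condition 1 (no descendant of Motivation in the set): holds — descendants of Motivation are {ClassSize}; none are in {Neighborhood}.
Condition 2 (every backdoor path blocked by {Neighborhood}):
  P1: open — no interior node is in the conditioning set.
  P2: open — no interior node is in the conditioning set.
{Neighborhood} does not satisfy the backdoor criterion.

No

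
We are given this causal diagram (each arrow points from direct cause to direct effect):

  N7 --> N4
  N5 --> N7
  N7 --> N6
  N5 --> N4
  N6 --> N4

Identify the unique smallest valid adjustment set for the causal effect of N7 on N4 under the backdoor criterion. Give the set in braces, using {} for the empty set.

{N5}

Variables eligible for adjustment (non-descendants of N7, excluding N7 and N4): {N5}.
Backdoor paths from N7 to N4:
  P1: N7 <- N5 -> N4
The empty set is not sufficient: P1 (N7 <- N5 -> N4) has no collider blocking it and no conditioned non-collider, so it is open.
Try {N5}:
  P1: blocked at fork node N5 ∈ conditioning set.
{N5} contains no descendant of N7 and blocks every backdoor path.
{N5} is the unique smallest valid adjustment set.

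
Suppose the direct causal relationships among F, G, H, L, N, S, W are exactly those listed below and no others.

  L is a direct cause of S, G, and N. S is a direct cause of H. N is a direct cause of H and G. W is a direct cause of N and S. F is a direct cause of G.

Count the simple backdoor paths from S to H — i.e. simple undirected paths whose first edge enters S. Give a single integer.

3

A backdoor path from S to H is any simple undirected path whose first edge points into S (i.e. leaves S via a parent).
Parents of S: {L, W}.
Enumerating:
  P1: S <- L -> N -> H
  P2: S <- L -> G <- N -> H
  P3: S <- W -> N -> H
That exhausts the simple backdoor paths. Count: 3.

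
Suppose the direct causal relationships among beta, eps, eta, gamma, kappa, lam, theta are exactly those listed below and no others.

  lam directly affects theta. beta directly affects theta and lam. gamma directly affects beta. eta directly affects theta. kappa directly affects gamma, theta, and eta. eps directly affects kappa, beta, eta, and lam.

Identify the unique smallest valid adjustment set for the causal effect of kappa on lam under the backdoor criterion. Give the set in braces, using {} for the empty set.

Variables eligible for adjustment (non-descendants of kappa, excluding kappa and lam): {eps}.
Backdoor paths from kappa to lam:
  P1: kappa <- eps -> beta -> lam
  P2: kappa <- eps -> beta -> theta <- lam
  P3: kappa <- eps -> eta -> theta <- beta -> lam
  P4: kappa <- eps -> eta -> theta <- lam
  P5: kappa <- eps -> lam
The empty set is not sufficient: P1 (kappa <- eps -> beta -> lam) has no collider blocking it and no conditioned non-collider, so it is open.
Try {eps}:
  P1: blocked at fork node eps ∈ conditioning set.
  P2: blocked at fork node eps ∈ conditioning set.
  P3: blocked at fork node eps ∈ conditioning set.
  P4: blocked at fork node eps ∈ conditioning set.
  P5: blocked at fork node eps ∈ conditioning set.
{eps} contains no descendant of kappa and blocks every backdoor path.
{eps} is the unique smallest valid adjustment set.

{eps}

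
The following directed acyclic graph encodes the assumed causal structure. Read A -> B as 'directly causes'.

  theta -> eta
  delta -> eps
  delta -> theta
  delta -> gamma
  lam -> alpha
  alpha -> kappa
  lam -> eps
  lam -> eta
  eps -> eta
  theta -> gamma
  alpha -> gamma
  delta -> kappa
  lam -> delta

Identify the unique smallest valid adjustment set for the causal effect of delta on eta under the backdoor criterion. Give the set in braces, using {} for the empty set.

Variables eligible for adjustment (non-descendants of delta, excluding delta and eta): {alpha, lam}.
Backdoor paths from delta to eta:
  P1: delta <- lam -> alpha -> gamma <- theta -> eta
  P2: delta <- lam -> eps -> eta
  P3: delta <- lam -> eta
The empty set is not sufficient: P2 (delta <- lam -> eps -> eta) has no collider blocking it and no conditioned non-collider, so it is open.
Try {lam}:
  P1: blocked at fork node lam ∈ conditioning set.
  P2: blocked at fork node lam ∈ conditioning set.
  P3: blocked at fork node lam ∈ conditioning set.
{lam} contains no descendant of delta and blocks every backdoor path.
No other singleton works — e.g. {alpha} leaves P2 open — so {lam} is the unique smallest valid adjustment set.

{lam}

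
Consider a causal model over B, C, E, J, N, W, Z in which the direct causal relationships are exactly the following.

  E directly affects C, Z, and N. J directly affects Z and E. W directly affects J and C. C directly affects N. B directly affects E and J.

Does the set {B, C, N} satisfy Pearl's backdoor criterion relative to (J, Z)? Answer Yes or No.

Backdoor paths from J to Z (paths whose first edge points into J):
  P1: J <- W -> C <- E -> Z
  P2: J <- W -> C -> N <- E -> Z
  P3: J <- B -> E -> Z
Condition 1 (no descendant of J in the set): FAILS — C and N are descendants of J.
Condition 2 (every backdoor path blocked by {B, C, N}):
  P1: open — collider(s) C are conditioned on (or have a conditioned descendant) and no non-collider on the path is in the set.
  P2: blocked at chain node C ∈ conditioning set.
  P3: blocked at fork node B ∈ conditioning set.
{B, C, N} does not satisfy the backdoor criterion.

No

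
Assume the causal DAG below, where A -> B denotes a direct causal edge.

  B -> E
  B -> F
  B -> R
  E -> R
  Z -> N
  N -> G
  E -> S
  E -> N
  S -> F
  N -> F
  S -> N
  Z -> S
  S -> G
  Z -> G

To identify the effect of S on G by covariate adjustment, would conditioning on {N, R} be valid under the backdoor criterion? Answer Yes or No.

Backdoor paths from S to G (paths whose first edge points into S):
  P1: S <- E <- B -> F <- N <- Z -> G
  P2: S <- E <- B -> F <- N -> G
  P3: S <- E -> R <- B -> F <- N <- Z -> G
  P4: S <- E -> R <- B -> F <- N -> G
  P5: S <- E -> N <- Z -> G
  P6: S <- E -> N -> G
  P7: S <- Z -> N -> G
  P8: S <- Z -> G
Condition 1 (no descendant of S in the set): FAILS — N is a descendant of S.
Condition 2 (every backdoor path blocked by {N, R}):
  P1: blocked at collider F (neither it nor any descendant is in the conditioning set).
  P2: blocked at collider F (neither it nor any descendant is in the conditioning set).
  P3: blocked at collider F (neither it nor any descendant is in the conditioning set).
  P4: blocked at collider F (neither it nor any descendant is in the conditioning set).
  P5: open — collider(s) N are conditioned on (or have a conditioned descendant) and no non-collider on the path is in the set.
  P6: blocked at chain node N ∈ conditioning set.
  P7: blocked at chain node N ∈ conditioning set.
  P8: open — no interior node is in the conditioning set.
{N, R} does not satisfy the backdoor criterion.

No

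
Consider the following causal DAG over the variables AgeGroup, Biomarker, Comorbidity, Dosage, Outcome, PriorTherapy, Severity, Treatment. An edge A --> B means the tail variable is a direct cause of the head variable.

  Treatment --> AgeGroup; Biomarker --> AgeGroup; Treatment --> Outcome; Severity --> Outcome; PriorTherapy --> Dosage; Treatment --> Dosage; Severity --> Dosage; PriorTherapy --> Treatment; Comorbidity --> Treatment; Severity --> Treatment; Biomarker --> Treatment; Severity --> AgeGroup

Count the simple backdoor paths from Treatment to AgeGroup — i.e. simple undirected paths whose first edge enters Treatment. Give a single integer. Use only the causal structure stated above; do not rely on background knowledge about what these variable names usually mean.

A backdoor path from Treatment to AgeGroup is any simple undirected path whose first edge points into Treatment (i.e. leaves Treatment via a parent).
Parents of Treatment: {Biomarker, Comorbidity, PriorTherapy, Severity}.
Enumerating:
  P1: Treatment <- Biomarker -> AgeGroup
  P2: Treatment <- PriorTherapy -> Dosage <- Severity -> AgeGroup
  P3: Treatment <- Severity -> AgeGroup
That exhausts the simple backdoor paths. Count: 3.

3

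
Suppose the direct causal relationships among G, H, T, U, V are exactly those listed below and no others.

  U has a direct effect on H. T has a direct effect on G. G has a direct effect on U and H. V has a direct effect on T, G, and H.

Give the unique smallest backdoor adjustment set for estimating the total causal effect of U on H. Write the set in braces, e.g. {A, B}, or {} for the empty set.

{G}

Variables eligible for adjustment (non-descendants of U, excluding U and H): {G, T, V}.
Backdoor paths from U to H:
  P1: U <- G <- V -> H
  P2: U <- G <- T <- V -> H
  P3: U <- G -> H
The empty set is not sufficient: P1 (U <- G <- V -> H) has no collider blocking it and no conditioned non-collider, so it is open.
Try {G}:
  P1: blocked at chain node G ∈ conditioning set.
  P2: blocked at chain node G ∈ conditioning set.
  P3: blocked at fork node G ∈ conditioning set.
{G} contains no descendant of U and blocks every backdoor path.
No other singleton works — e.g. {V} leaves P3 open — so {G} is the unique smallest valid adjustment set.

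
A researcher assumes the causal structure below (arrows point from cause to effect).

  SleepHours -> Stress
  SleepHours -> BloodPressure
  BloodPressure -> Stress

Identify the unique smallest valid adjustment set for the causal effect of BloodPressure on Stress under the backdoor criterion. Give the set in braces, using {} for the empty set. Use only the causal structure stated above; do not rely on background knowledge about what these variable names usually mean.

Variables eligible for adjustment (non-descendants of BloodPressure, excluding BloodPressure and Stress): {SleepHours}.
Backdoor paths from BloodPressure to Stress:
  P1: BloodPressure <- SleepHours -> Stress
The empty set is not sufficient: P1 (BloodPressure <- SleepHours -> Stress) has no collider blocking it and no conditioned non-collider, so it is open.
Try {SleepHours}:
  P1: blocked at fork node SleepHours ∈ conditioning set.
{SleepHours} contains no descendant of BloodPressure and blocks every backdoor path.
{SleepHours} is the unique smallest valid adjustment set.

{SleepHours}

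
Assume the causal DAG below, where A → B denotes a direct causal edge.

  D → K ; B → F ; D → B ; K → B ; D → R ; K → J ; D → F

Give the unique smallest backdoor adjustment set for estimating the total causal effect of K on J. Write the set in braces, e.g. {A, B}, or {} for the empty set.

Variables eligible for adjustment (non-descendants of K, excluding K and J): {D, R}.
Backdoor paths from K to J:
  (none)
With no backdoor paths the empty set already satisfies the criterion, and it is trivially minimal.

{}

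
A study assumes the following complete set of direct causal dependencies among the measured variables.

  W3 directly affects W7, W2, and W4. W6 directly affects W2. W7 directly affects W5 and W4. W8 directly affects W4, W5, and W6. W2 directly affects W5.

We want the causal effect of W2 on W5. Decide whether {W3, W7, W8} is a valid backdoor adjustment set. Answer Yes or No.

Backdoor paths from W2 to W5 (paths whose first edge points into W2):
  P1: W2 <- W3 -> W7 -> W4 <- W8 -> W5
  P2: W2 <- W3 -> W7 -> W5
  P3: W2 <- W3 -> W4 <- W8 -> W5
  P4: W2 <- W3 -> W4 <- W7 -> W5
  P5: W2 <- W6 <- W8 -> W4 <- W3 -> W7 -> W5
  P6: W2 <- W6 <- W8 -> W4 <- W7 -> W5
  P7: W2 <- W6 <- W8 -> W5
Condition 1 (no descendant of W2 in the set): holds — descendants of W2 are {W5}; none are in {W3, W7, W8}.
Condition 2 (every backdoor path blocked by {W3, W7, W8}):
  P1: blocked at fork node W3 ∈ conditioning set.
  P2: blocked at fork node W3 ∈ conditioning set.
  P3: blocked at fork node W3 ∈ conditioning set.
  P4: blocked at fork node W3 ∈ conditioning set.
  P5: blocked at fork node W8 ∈ conditioning set.
  P6: blocked at fork node W8 ∈ conditioning set.
  P7: blocked at fork node W8 ∈ conditioning set.
{W3, W7, W8} satisfies the backdoor criterion.

Yes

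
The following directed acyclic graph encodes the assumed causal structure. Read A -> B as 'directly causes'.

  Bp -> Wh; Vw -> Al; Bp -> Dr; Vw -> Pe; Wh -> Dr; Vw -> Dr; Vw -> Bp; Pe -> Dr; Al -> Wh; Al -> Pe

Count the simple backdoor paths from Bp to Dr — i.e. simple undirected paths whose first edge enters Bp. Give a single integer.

5

A backdoor path from Bp to Dr is any simple undirected path whose first edge points into Bp (i.e. leaves Bp via a parent).
Parents of Bp: {Vw}.
Enumerating:
  P1: Bp <- Vw -> Al -> Pe -> Dr
  P2: Bp <- Vw -> Al -> Wh -> Dr
  P3: Bp <- Vw -> Pe <- Al -> Wh -> Dr
  P4: Bp <- Vw -> Pe -> Dr
  P5: Bp <- Vw -> Dr
That exhausts the simple backdoor paths. Count: 5.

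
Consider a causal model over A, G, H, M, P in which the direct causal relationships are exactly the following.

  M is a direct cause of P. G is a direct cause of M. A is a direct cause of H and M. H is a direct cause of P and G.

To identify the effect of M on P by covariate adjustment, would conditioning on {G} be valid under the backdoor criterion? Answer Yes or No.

Backdoor paths from M to P (paths whose first edge points into M):
  P1: M <- A -> H -> P
  P2: M <- G <- H -> P
Condition 1 (no descendant of M in the set): holds — descendants of M are {P}; none are in {G}.
Condition 2 (every backdoor path blocked by {G}):
  P1: open — no interior node is in the conditioning set.
  P2: blocked at chain node G ∈ conditioning set.
{G} does not satisfy the backdoor criterion.

No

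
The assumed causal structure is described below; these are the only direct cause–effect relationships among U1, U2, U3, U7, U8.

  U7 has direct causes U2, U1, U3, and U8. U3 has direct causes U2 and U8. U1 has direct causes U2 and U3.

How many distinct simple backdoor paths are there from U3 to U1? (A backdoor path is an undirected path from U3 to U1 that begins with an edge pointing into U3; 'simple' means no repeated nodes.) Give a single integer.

4

A backdoor path from U3 to U1 is any simple undirected path whose first edge points into U3 (i.e. leaves U3 via a parent).
Parents of U3: {U2, U8}.
Enumerating:
  P1: U3 <- U8 -> U7 <- U2 -> U1
  P2: U3 <- U8 -> U7 <- U1
  P3: U3 <- U2 -> U1
  P4: U3 <- U2 -> U7 <- U1
That exhausts the simple backdoor paths. Count: 4.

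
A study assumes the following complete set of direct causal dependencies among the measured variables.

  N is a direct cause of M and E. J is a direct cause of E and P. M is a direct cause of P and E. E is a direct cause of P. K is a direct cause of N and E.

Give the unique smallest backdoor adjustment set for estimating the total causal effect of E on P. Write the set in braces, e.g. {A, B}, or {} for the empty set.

{J, M}

Variables eligible for adjustment (non-descendants of E, excluding E and P): {J, K, M, N}.
Backdoor paths from E to P:
  P1: E <- K -> N -> M -> P
  P2: E <- N -> M -> P
  P3: E <- J -> P
  P4: E <- M -> P
The empty set is not sufficient: P1 (E <- K -> N -> M -> P) has no collider blocking it and no conditioned non-collider, so it is open.
Try {J, M}:
  P1: blocked at chain node M ∈ conditioning set.
  P2: blocked at chain node M ∈ conditioning set.
  P3: blocked at fork node J ∈ conditioning set.
  P4: blocked at fork node M ∈ conditioning set.
{J, M} contains no descendant of E and blocks every backdoor path.
Every element of {J, M} is needed (dropping J leaves P3 open; dropping M leaves P1 open), so no proper subset is valid.
Among all size-2 subsets of the eligible variables, only {J, M} blocks every backdoor path, so it is the unique smallest valid adjustment set.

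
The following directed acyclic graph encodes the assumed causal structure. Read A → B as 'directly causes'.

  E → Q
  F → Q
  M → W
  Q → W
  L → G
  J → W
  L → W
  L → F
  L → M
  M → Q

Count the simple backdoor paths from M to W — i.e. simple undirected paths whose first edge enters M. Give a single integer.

2

A backdoor path from M to W is any simple undirected path whose first edge points into M (i.e. leaves M via a parent).
Parents of M: {L}.
Enumerating:
  P1: M <- L -> F -> Q -> W
  P2: M <- L -> W
That exhausts the simple backdoor paths. Count: 2.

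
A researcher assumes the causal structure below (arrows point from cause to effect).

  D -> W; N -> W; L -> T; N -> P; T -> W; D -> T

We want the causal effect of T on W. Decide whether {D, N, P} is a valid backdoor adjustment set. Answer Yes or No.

Yes

Backdoor paths from T to W (paths whose first edge points into T):
  P1: T <- D -> W
Condition 1 (no descendant of T in the set): holds — descendants of T are {W}; none are in {D, N, P}.
Condition 2 (every backdoor path blocked by {D, N, P}):
  P1: blocked at fork node D ∈ conditioning set.
{D, N, P} satisfies the backdoor criterion.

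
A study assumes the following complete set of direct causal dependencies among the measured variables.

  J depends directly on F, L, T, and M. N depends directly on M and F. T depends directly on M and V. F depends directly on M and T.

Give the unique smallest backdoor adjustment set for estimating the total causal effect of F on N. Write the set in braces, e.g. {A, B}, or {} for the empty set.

Variables eligible for adjustment (non-descendants of F, excluding F and N): {L, M, T, V}.
Backdoor paths from F to N:
  P1: F <- M -> N
  P2: F <- T <- M -> N
  P3: F <- T -> J <- M -> N
The empty set is not sufficient: P1 (F <- M -> N) has no collider blocking it and no conditioned non-collider, so it is open.
Try {M}:
  P1: blocked at fork node M ∈ conditioning set.
  P2: blocked at fork node M ∈ conditioning set.
  P3: blocked at collider J (neither it nor any descendant is in the conditioning set).
{M} contains no descendant of F and blocks every backdoor path.
No other singleton works — e.g. {V} leaves P1 open — so {M} is the unique smallest valid adjustment set.

{M}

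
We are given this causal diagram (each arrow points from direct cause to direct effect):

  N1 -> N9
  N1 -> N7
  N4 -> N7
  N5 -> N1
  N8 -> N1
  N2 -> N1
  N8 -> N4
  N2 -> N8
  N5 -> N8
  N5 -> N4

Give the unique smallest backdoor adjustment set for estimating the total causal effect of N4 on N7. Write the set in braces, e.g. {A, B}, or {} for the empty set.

Variables eligible for adjustment (non-descendants of N4, excluding N4 and N7): {N1, N2, N5, N8, N9}.
Backdoor paths from N4 to N7:
  P1: N4 <- N5 -> N8 <- N2 -> N1 -> N7
  P2: N4 <- N5 -> N8 -> N1 -> N7
  P3: N4 <- N5 -> N1 -> N7
  P4: N4 <- N8 <- N2 -> N1 -> N7
  P5: N4 <- N8 <- N5 -> N1 -> N7
  P6: N4 <- N8 -> N1 -> N7
The empty set is not sufficient: P2 (N4 <- N5 -> N8 -> N1 -> N7) has no collider blocking it and no conditioned non-collider, so it is open.
Try {N1}:
  P1: blocked at chain node N1 ∈ conditioning set.
  P2: blocked at chain node N1 ∈ conditioning set.
  P3: blocked at chain node N1 ∈ conditioning set.
  P4: blocked at chain node N1 ∈ conditioning set.
  P5: blocked at chain node N1 ∈ conditioning set.
  P6: blocked at chain node N1 ∈ conditioning set.
{N1} contains no descendant of N4 and blocks every backdoor path.
No other singleton works — e.g. {N2} leaves P2 open — so {N1} is the unique smallest valid adjustment set.

{N1}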